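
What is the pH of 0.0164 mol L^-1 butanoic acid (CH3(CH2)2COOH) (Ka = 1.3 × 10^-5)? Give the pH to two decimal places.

CH3(CH2)2COOH ⇌ CH3(CH2)2COO- + H+
From the ICE table, Ka = [H+]²/(0.0164 − [H+]) = 1.3 × 10^-5.
Since Ka ≪ C₀, [H+] ≈ √(Ka·C₀) = 4.62 × 10^-4 M.
pH = −log(4.62 × 10^-4) = 3.34

pH = 3.34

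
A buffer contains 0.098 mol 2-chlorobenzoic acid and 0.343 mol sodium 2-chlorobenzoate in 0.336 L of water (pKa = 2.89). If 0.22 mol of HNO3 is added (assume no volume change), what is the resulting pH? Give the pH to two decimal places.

Added H+ converts ClC6H4COO- to ClC6H4COOH: ClC6H4COOH → 0.318 mol, ClC6H4COO- → 0.123 mol.
pH = pKa + log([A⁻]/[HA]) = 2.89 + log(0.123/0.318) = 2.89 -0.413

pH = 2.48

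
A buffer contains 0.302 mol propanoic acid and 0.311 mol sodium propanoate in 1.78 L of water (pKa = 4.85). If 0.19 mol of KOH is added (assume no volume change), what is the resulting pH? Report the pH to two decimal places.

pH = 5.50

OH- converts CH3CH2COOH to CH3CH2COO-: CH3CH2COOH → 0.112 mol, CH3CH2COO- → 0.501 mol.
pH = pKa + log([A⁻]/[HA]) = 4.85 + log(0.501/0.112) = 4.85 +0.651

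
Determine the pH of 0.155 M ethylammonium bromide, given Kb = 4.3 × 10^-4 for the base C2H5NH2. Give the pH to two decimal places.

pH = 5.72

C2H5NH3+ is the conjugate acid of the weak base C2H5NH2.
Ka = Kw/Kb = 1.0×10^-14 / 4.3 × 10^-4 = 2.33 × 10^-11
From the ICE table, Ka = [H+]²/(0.155 − [H+]) = 2.33 × 10^-11.
Neglecting [H+] in the denominator: [H+] = √(2.33 × 10^-11 × 0.155) = 1.90 × 10^-6 M
Check: 0.0012% ionized — well under 5%, approximation valid.
pH = −log[H+] = −log(1.90 × 10^-6) = 5.72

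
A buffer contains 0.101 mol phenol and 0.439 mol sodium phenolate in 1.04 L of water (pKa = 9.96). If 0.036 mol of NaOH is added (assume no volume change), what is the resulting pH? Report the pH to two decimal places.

OH- converts C6H5OH to C6H5O-: C6H5OH → 0.065 mol, C6H5O- → 0.475 mol.
Henderson–Hasselbalch with mole ratio 0.475/0.065: pH = 9.96 + (+0.864)

pH = 10.82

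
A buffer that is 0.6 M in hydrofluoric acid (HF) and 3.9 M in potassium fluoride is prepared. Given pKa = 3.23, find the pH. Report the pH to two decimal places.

pH = 4.04

pH = pKa + log([A⁻]/[HA]) = 3.23 + log(3.9/0.6)
pH = 3.23 + (+0.813) = 4.04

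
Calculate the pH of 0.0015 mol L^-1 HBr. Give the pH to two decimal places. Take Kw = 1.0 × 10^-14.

HBr is a strong acid and dissociates completely, so [H+] = 0.0015 M.
pH = -log(0.0015) = 2.82

pH = 2.82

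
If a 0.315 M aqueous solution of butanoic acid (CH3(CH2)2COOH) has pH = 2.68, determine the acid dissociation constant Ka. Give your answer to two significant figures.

Ka = 1.4 × 10^-5

[H+] = 10^(-2.68) = 2.09 × 10^-3 M
At equilibrium [HA] = 0.315 − 2.09 × 10^-3 = 3.13 × 10^-1 M
Ka = [H+][A-]/[HA] = (2.09 × 10^-3)² / 3.13 × 10^-1 = 1.4 × 10^-5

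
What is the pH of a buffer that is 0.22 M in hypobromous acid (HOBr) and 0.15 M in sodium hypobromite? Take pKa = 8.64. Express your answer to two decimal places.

pH = pKa + log([A⁻]/[HA]) = 8.64 + log(0.15/0.22)
pH = 8.64 + (-0.166) = 8.47

pH = 8.47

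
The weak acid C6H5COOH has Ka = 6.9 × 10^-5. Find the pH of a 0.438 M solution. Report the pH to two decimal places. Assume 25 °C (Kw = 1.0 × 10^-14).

C6H5COOH ⇌ C6H5COO- + H+
Let x = [H+] at equilibrium. Ka = x²/(0.438 − x).
Assume x ≪ 0.438: x ≈ √(6.9 × 10^-5 × 0.438) = 5.50 × 10^-3 M
pH = −log(5.50 × 10^-3) = 2.26

pH = 2.26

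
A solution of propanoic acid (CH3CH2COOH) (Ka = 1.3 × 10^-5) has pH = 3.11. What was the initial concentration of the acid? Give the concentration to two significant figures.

[H+] = 10^(-3.11) = 7.76 × 10^-4 M = x
Ka = x²/(C₀ − x) ⇒ C₀ = x + x²/Ka
C₀ = 7.76 × 10^-4 + (7.76 × 10^-4)²/(1.3 × 10^-5) = 4.71 × 10^-2 M

C₀ = 4.7 × 10^-2 M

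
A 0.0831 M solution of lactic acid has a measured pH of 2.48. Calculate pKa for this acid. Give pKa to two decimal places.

pKa = 3.86

[H+] = 10^(-2.48) = 3.31 × 10^-3 M
At equilibrium [HA] = 0.0831 − 3.31 × 10^-3 = 7.98 × 10^-2 M
Ka = [H+][A-]/[HA] = (3.31 × 10^-3)² / 7.98 × 10^-2 = 1.37 × 10^-4
pKa = -log(1.37 × 10^-4) = 3.86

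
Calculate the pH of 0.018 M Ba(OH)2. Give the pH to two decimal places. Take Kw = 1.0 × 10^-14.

Ba(OH)2 is a strong base (each formula unit releases 2 OH-); [OH-] = 0.036 M.
pOH = -log(0.036) = 1.44
pH = 14.00 - 1.44 = 12.56

pH = 12.56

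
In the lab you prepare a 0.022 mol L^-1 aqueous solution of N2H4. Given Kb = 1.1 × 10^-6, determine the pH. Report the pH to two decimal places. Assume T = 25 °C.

N2H4 + H2O ⇌ N2H5+ + OH-
From the ICE table, Kb = x²/(0.022 − x) = 1.1 × 10^-6.
Since Kb ≪ C₀, x ≈ √(Kb·C₀) = 1.56 × 10^-4 M.
Check: 0.71% ionized — well under 5%, approximation valid.
pOH = −log(1.56 × 10^-4) = 3.81; pH = 14.00 − 3.81 = 10.19

pH = 10.19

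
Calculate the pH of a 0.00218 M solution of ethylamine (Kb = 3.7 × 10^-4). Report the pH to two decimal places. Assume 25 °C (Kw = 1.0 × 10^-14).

pH = 10.86

C2H5NH2 + H2O ⇌ C2H5NH3+ + OH-
Let x = [OH-] at equilibrium. Kb = x²/(0.00218 − x).
x is not negligible relative to C₀; solve x² + 0.00037·x − 8.07e-07 = 0.
x = [−0.00037 + √(0.00037² + 3.23e-06)]/2 = 7.32 × 10^-4 M
pOH = −log(7.32 × 10^-4) = 3.14; pH = 14.00 − 3.14 = 10.86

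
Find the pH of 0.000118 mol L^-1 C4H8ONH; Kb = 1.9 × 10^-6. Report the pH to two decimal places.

C4H8ONH + H2O ⇌ C4H8ONH2+ + OH-
From the ICE table, Kb = [OH-]²/(0.000118 − [OH-]) = 1.9 × 10^-6.
Here C₀/Kb ≈ 62.1, so the small-[OH-] approximation fails. Use the quadratic:
[OH-] = [−1.9e-06 + √(1.9e-06² + 8.97e-10)]/2 = 1.41 × 10^-5 M
pOH = −log(1.41 × 10^-5) = 4.85; pH = 14.00 − 4.85 = 9.15

pH = 9.15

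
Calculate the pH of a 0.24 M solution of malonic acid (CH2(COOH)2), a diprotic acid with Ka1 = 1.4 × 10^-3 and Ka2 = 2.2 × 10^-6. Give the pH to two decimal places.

Ka1 ≫ Ka2, so treat the first dissociation as the only significant source of H+.
Ka1 = x²/(0.24 − x) = 1.4 × 10^-3
Solving the quadratic: x = (−Ka1 + √(Ka1² + 4·Ka1·C₀))/2 = 1.76 × 10^-2 M
pH = −log(1.76 × 10^-2) = 1.75

pH = 1.75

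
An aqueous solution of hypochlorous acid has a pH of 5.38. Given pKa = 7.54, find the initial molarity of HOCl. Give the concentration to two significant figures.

C₀ = 6.1 × 10^-4 M

[H+] = 10^(-5.38) = 4.17 × 10^-6 M = x
Ka = 10^(−7.54) = 2.88 × 10^-8
Ka = x²/(C₀ − x) ⇒ C₀ = x + x²/Ka
C₀ = 4.17 × 10^-6 + (4.17 × 10^-6)²/(2.88 × 10^-8) = 6.08 × 10^-4 M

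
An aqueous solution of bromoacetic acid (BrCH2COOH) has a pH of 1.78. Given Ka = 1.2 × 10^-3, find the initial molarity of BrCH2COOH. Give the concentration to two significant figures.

C₀ = 2.5 × 10^-1 M

[H+] = 10^(-1.78) = 1.66 × 10^-2 M = x
Ka = x²/(C₀ − x) ⇒ C₀ = x + x²/Ka
C₀ = 1.66 × 10^-2 + (1.66 × 10^-2)²/(1.2 × 10^-3) = 2.46 × 10^-1 M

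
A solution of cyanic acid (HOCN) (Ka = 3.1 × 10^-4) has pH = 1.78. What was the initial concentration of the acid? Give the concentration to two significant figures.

C₀ = 9.1 × 10^-1 M

[H+] = 10^(-1.78) = 1.66 × 10^-2 M = x
Ka = x²/(C₀ − x) ⇒ C₀ = x + x²/Ka
C₀ = 1.66 × 10^-2 + (1.66 × 10^-2)²/(3.1 × 10^-4) = 9.06 × 10^-1 M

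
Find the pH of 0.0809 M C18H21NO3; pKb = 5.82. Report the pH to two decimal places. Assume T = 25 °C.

pH = 10.54

C18H21NO3 + H2O ⇌ C18H22NO3+ + OH-
Kb = 10^(−5.82) = 1.51 × 10^-6
Kb = [OH-]²/(0.0809 − [OH-]) = 1.51 × 10^-6
Assume [OH-] ≪ 0.0809: [OH-] ≈ √(1.51 × 10^-6 × 0.0809) = 3.50 × 10^-4 M
pOH = −log(3.50 × 10^-4) = 3.46; pH = 14.00 − 3.46 = 10.54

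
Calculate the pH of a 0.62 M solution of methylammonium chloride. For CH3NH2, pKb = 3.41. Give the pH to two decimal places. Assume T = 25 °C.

CH3NH3+ is the conjugate acid of the weak base CH3NH2.
Kb = 10^(−3.41) = 3.89 × 10^-4
Ka = Kw/Kb = 1.0×10^-14 / 3.89 × 10^-4 = 2.57 × 10^-11
Ka = [H+]²/(0.62 − [H+]) = 2.57 × 10^-11
Neglecting [H+] in the denominator: [H+] = √(2.57 × 10^-11 × 0.62) = 3.99 × 10^-6 M
([H+]/C₀ = 0.00064% < 5%, so the approximation holds.)
pH = −log[H+] = −log(3.99 × 10^-6) = 5.40

pH = 5.40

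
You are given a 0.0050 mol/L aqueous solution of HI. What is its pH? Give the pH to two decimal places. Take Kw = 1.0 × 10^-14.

HI is a strong acid and dissociates completely, so [H+] = 0.0050 M.
pH = -log(0.005) = 2.30

pH = 2.30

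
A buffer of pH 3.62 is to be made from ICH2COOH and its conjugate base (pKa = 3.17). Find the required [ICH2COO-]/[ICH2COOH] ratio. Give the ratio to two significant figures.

pH = pKa + log(r) ⇒ log(r) = 3.62 − 3.17 = +0.45
r = [ICH2COO-]/[ICH2COOH] = 10^(+0.45) = 2.82

ratio = 2.8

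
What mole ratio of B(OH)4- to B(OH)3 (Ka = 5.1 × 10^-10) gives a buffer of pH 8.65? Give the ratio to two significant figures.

ratio = 0.23

pKa = -log(5.1 × 10^-10) = 9.292
pH = pKa + log(r) ⇒ log(r) = 8.65 − 9.292 = -0.642
r = [B(OH)4-]/[B(OH)3] = 10^(-0.642) = 0.228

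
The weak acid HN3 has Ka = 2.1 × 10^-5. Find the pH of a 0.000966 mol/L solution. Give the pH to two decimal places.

pH = 3.88

HN3 ⇌ N3- + H+
Let x = [H+] at equilibrium. Ka = x²/(0.000966 − x).
Here C₀/Ka ≈ 46, so the small-x approximation fails. Use the quadratic:
x = (−Ka + √(Ka² + 4·Ka·C₀))/2 = 1.32 × 10^-4 M
pH = −log[H+] = −log(1.32 × 10^-4) = 3.88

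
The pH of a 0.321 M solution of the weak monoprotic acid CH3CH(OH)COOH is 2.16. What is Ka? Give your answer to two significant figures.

[H+] = 10^(-2.16) = 6.92 × 10^-3 M
At equilibrium [HA] = 0.321 − 6.92 × 10^-3 = 3.14 × 10^-1 M
Ka = [H+][A-]/[HA] = (6.92 × 10^-3)² / 3.14 × 10^-1 = 1.5 × 10^-4

Ka = 1.5 × 10^-4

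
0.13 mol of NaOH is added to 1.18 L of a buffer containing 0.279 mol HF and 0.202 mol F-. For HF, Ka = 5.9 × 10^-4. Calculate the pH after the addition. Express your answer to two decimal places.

OH- converts HF to F-: HF → 0.149 mol, F- → 0.332 mol.
pKa = −log(5.9 × 10^-4) = 3.229
Henderson–Hasselbalch with mole ratio 0.332/0.149: pH = 3.229 + (+0.348)

pH = 3.58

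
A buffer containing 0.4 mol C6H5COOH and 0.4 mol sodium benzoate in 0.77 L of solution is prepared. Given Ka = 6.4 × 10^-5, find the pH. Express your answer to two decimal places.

pKa = −log(6.4 × 10^-5) = 4.194
Henderson–Hasselbalch: pH = pKa + log([C6H5COO-]/[C6H5COOH]) = 4.194 + log(0.4/0.4)
pH = 4.194 + (+0.000) = 4.19

pH = 4.19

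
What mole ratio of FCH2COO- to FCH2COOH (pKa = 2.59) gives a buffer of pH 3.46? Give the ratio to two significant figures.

pH = pKa + log(r) ⇒ log(r) = 3.46 − 2.59 = +0.87
r = [FCH2COO-]/[FCH2COOH] = 10^(+0.87) = 7.41

ratio = 7.4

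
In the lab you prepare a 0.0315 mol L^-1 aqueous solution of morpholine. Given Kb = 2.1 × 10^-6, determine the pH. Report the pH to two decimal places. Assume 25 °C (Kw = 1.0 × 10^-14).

C4H8ONH + H2O ⇌ C4H8ONH2+ + OH-
Kb = [OH-]²/(0.0315 − [OH-]) = 2.1 × 10^-6
Assume [OH-] ≪ 0.0315: [OH-] ≈ √(2.1 × 10^-6 × 0.0315) = 2.57 × 10^-4 M
Check: 0.82% ionized — well under 5%, approximation valid.
pOH = −log(2.57 × 10^-4) = 3.59; pH = 14.00 − 3.59 = 10.41

pH = 10.41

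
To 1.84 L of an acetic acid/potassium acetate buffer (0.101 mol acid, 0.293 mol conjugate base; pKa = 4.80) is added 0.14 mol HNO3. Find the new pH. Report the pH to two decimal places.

pH = 4.60

After neutralization: n(CH3COOH) = 0.241 mol, n(CH3COO-) = 0.153 mol.
pH = pKa + log(n_CH3COO-/n_CH3COOH) = 4.80 + log(0.153/0.241) = 4.80 + (-0.197)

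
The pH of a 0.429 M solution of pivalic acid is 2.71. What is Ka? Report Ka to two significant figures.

[H+] = 10^(-2.71) = 1.95 × 10^-3 M
At equilibrium [HA] = 0.429 − 1.95 × 10^-3 = 4.27 × 10^-1 M
Ka = [H+][A-]/[HA] = (1.95 × 10^-3)² / 4.27 × 10^-1 = 8.9 × 10^-6

Ka = 8.9 × 10^-6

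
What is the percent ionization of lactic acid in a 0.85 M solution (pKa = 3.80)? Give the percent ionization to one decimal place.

1.4%

CH3CH(OH)COOH ⇌ CH3CH(OH)COO- + H+; let x = [H+] at equilibrium.
Ka = 10^(−3.80) = 1.58 × 10^-4
x ≈ √(Ka·C₀) = √(1.58 × 10^-4 × 0.85) = 1.16 × 10^-2 M
Fraction ionized = 1.16 × 10^-2 / 0.85 = 0.0136 → 1.4%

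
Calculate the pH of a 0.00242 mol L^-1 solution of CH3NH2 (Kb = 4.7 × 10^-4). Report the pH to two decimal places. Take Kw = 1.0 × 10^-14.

CH3NH2 + H2O ⇌ CH3NH3+ + OH-
Let x = [OH-] at equilibrium. Kb = x²/(0.00242 − x).
x is not negligible relative to C₀; solve x² + 0.00047·x − 1.14e-06 = 0.
x = [−0.00047 + √(0.00047² + 4.55e-06)]/2 = 8.57 × 10^-4 M
pOH = 3.07, so pH = 14.00 − pOH = 10.93

pH = 10.93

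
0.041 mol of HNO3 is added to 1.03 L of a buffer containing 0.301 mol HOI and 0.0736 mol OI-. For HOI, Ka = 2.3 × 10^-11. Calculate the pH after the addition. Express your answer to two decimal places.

After neutralization: n(HOI) = 0.342 mol, n(OI-) = 0.0326 mol.
pKa = −log(2.3 × 10^-11) = 10.638
pH = pKa + log([A⁻]/[HA]) = 10.638 + log(0.0326/0.342) = 10.638 -1.021

pH = 9.62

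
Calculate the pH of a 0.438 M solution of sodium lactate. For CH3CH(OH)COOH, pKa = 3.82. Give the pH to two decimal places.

CH3CH(OH)COO- is the conjugate base of the weak acid CH3CH(OH)COOH.
Ka = 10^(−3.82) = 1.51 × 10^-4
Kb = Kw/Ka = 1.0×10^-14 / 1.51 × 10^-4 = 6.62 × 10^-11
From the ICE table, Kb = [OH-]²/(0.438 − [OH-]) = 6.62 × 10^-11.
Neglecting [OH-] in the denominator: [OH-] = √(6.62 × 10^-11 × 0.438) = 5.38 × 10^-6 M
([OH-]/C₀ = 0.0012% < 5%, so the approximation holds.)
pOH = 5.27, so pH = 14.00 − pOH = 8.73

pH = 8.73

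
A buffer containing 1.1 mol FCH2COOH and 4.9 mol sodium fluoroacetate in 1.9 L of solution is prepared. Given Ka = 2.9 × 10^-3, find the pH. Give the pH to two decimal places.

pH = 3.19

pKa = −log(2.9 × 10^-3) = 2.538
pH = pKa + log([A⁻]/[HA]) = 2.538 + log(4.9/1.1)
pH = 2.538 + (+0.649) = 3.19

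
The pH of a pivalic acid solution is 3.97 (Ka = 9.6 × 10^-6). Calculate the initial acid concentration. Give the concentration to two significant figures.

[H+] = 10^(-3.97) = 1.07 × 10^-4 M = x
Ka = x²/(C₀ − x) ⇒ C₀ = x + x²/Ka
C₀ = 1.07 × 10^-4 + (1.07 × 10^-4)²/(9.6 × 10^-6) = 1.30 × 10^-3 M

C₀ = 1.3 × 10^-3 M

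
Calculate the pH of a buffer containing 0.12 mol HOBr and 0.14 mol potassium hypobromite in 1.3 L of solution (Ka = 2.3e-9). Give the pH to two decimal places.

pKa = −log(2.3 × 10^-9) = 8.638
Using pH = pKa + log([base]/[acid]) with [base]/[acid] = 0.14/0.12:
pH = 8.638 + (+0.067) = 8.71

pH = 8.71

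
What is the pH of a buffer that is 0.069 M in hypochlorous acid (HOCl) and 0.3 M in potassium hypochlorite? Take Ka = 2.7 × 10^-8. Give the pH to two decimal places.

pH = 8.21

pKa = −log(2.7 × 10^-8) = 7.569
Henderson–Hasselbalch: pH = pKa + log([OCl-]/[HOCl]) = 7.569 + log(0.3/0.069)
pH = 7.569 + (+0.638) = 8.21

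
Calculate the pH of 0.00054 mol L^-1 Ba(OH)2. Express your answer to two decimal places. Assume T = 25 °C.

Ba(OH)2 is a strong base (each formula unit releases 2 OH-); [OH-] = 0.00108 M.
pOH = -log(0.00108) = 2.97
pH = 14.00 - 2.97 = 11.03

pH = 11.03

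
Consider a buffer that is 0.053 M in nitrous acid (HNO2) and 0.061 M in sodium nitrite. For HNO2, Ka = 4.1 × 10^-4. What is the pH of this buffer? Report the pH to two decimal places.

pKa = −log(4.1 × 10^-4) = 3.387
Henderson–Hasselbalch: pH = pKa + log([NO2-]/[HNO2]) = 3.387 + log(0.061/0.053)
pH = 3.387 + (+0.061) = 3.45

pH = 3.45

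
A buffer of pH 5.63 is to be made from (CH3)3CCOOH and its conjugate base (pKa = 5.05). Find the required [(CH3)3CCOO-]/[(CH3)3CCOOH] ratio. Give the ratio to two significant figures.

pH = pKa + log(r) ⇒ log(r) = 5.63 − 5.05 = +0.58
r = [(CH3)3CCOO-]/[(CH3)3CCOOH] = 10^(+0.58) = 3.8

ratio = 3.8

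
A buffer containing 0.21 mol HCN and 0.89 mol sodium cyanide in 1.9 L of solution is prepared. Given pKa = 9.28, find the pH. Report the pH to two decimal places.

pH = 9.91

Using pH = pKa + log([base]/[acid]) with [base]/[acid] = 0.89/0.21:
pH = 9.28 + (+0.627) = 9.91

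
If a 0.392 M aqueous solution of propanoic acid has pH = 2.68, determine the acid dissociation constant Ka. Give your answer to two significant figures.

Ka = 1.1 × 10^-5

[H+] = 10^(-2.68) = 2.09 × 10^-3 M
At equilibrium [HA] = 0.392 − 2.09 × 10^-3 = 3.90 × 10^-1 M
Ka = [H+][A-]/[HA] = (2.09 × 10^-3)² / 3.90 × 10^-1 = 1.1 × 10^-5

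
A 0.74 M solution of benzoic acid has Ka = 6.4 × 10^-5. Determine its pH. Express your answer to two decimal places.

C6H5COOH ⇌ C6H5COO- + H+
Let x = [H+] at equilibrium. Ka = x²/(0.74 − x).
Assume x ≪ 0.74: x ≈ √(6.4 × 10^-5 × 0.74) = 6.88 × 10^-3 M
Check: 0.93% ionized — well under 5%, approximation valid.
pH = −log[H+] = −log(6.88 × 10^-3) = 2.16

pH = 2.16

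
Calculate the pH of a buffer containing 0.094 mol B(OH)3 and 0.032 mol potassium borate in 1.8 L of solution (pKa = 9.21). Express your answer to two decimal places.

pH = pKa + log([A⁻]/[HA]) = 9.21 + log(0.032/0.094)
pH = 9.21 + (-0.468) = 8.74

pH = 8.74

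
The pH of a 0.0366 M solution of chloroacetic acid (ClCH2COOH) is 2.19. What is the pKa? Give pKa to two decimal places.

[H+] = 10^(-2.19) = 6.46 × 10^-3 M
At equilibrium [HA] = 0.0366 − 6.46 × 10^-3 = 3.01 × 10^-2 M
Ka = [H+][A-]/[HA] = (6.46 × 10^-3)² / 3.01 × 10^-2 = 1.39 × 10^-3
pKa = -log(1.39 × 10^-3) = 2.86

pKa = 2.86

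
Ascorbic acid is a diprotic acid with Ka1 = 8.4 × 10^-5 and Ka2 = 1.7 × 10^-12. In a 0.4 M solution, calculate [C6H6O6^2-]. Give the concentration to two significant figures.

1.7 × 10^-12 M

First ionization gives [H+] ≈ [HC6H6O6-] = 5.80 × 10^-3 M.
Second step: Ka2 = [H+][C6H6O6^2-]/[HC6H6O6-] ≈ [C6H6O6^2-] (since [H+] ≈ [HC6H6O6-]).
So [C6H6O6^2-] ≈ Ka2.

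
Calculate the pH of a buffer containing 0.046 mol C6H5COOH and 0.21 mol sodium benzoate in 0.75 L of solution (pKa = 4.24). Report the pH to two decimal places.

pH = 4.90

Using pH = pKa + log([base]/[acid]) with [base]/[acid] = 0.21/0.046:
pH = 4.24 + (+0.659) = 4.90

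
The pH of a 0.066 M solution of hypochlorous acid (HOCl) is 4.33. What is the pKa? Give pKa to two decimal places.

pKa = 7.48

[H+] = 10^(-4.33) = 4.68 × 10^-5 M
At equilibrium [HA] = 0.066 − 4.68 × 10^-5 = 6.60 × 10^-2 M
Ka = [H+][A-]/[HA] = (4.68 × 10^-5)² / 6.60 × 10^-2 = 3.32 × 10^-8
pKa = -log(3.32 × 10^-8) = 7.48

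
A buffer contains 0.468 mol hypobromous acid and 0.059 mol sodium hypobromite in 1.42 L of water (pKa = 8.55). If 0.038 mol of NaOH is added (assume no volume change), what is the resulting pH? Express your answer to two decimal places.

pH = 7.90

After neutralization: n(HOBr) = 0.43 mol, n(OBr-) = 0.097 mol.
Henderson–Hasselbalch with mole ratio 0.097/0.43: pH = 8.55 + (-0.647)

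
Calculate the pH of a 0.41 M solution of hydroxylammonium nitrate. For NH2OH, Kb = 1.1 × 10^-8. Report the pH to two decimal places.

NH3OH+ is the conjugate acid of the weak base NH2OH.
Ka = Kw/Kb = 1.0×10^-14 / 1.1 × 10^-8 = 9.09 × 10^-7
Ka = x²/(0.41 − x) = 9.09 × 10^-7
Since Ka ≪ C₀, x ≈ √(Ka·C₀) = 6.10 × 10^-4 M.
pH = −log(6.10 × 10^-4) = 3.21

pH = 3.21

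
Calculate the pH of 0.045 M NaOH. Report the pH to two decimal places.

pH = 12.65

NaOH is a strong base; [OH-] = 0.045 M.
pOH = -log(0.045) = 1.35
pH = 14.00 - 1.35 = 12.65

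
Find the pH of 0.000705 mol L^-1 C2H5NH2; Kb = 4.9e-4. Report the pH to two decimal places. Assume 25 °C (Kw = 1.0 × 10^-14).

C2H5NH2 + H2O ⇌ C2H5NH3+ + OH-
Kb = x²/(0.000705 − x) = 4.9 × 10^-4
Here C₀/Kb ≈ 1.44, so the small-x approximation fails. Use the quadratic:
x = (−Kb + √(Kb² + 4·Kb·C₀))/2 = 3.92 × 10^-4 M
pOH = −log(3.92 × 10^-4) = 3.41; pH = 14.00 − 3.41 = 10.59

pH = 10.59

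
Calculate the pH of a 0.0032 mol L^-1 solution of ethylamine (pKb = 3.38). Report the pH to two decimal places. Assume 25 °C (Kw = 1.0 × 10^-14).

pH = 10.98

C2H5NH2 + H2O ⇌ C2H5NH3+ + OH-
Kb = 10^(−3.38) = 4.17 × 10^-4
Kb = [OH-]²/(0.0032 − [OH-]) = 4.17 × 10^-4
Here C₀/Kb ≈ 7.67, so the small-[OH-] approximation fails. Use the quadratic:
[OH-] = (−Kb + √(Kb² + 4·Kb·C₀))/2 = 9.65 × 10^-4 M
pOH = 3.02, so pH = 14.00 − pOH = 10.98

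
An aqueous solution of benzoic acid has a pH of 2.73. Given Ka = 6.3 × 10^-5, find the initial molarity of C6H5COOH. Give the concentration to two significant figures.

[H+] = 10^(-2.73) = 1.86 × 10^-3 M = x
Ka = x²/(C₀ − x) ⇒ C₀ = x + x²/Ka
C₀ = 1.86 × 10^-3 + (1.86 × 10^-3)²/(6.3 × 10^-5) = 5.68 × 10^-2 M

C₀ = 5.7 × 10^-2 M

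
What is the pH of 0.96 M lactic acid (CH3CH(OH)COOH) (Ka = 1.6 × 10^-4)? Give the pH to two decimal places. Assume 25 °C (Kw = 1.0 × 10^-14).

CH3CH(OH)COOH ⇌ CH3CH(OH)COO- + H+
Let x = [H+] at equilibrium. Ka = x²/(0.96 − x).
Since Ka ≪ C₀, x ≈ √(Ka·C₀) = 1.24 × 10^-2 M.
(x/C₀ = 1.3% < 5%, so the approximation holds.)
pH = −log(1.24 × 10^-2) = 1.91

pH = 1.91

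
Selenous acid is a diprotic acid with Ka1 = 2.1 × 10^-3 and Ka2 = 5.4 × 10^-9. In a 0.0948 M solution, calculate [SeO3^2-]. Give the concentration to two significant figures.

5.4 × 10^-9 M

First ionization gives [H+] ≈ [HSeO3-] = 1.31 × 10^-2 M.
Second step: Ka2 = [H+][SeO3^2-]/[HSeO3-] ≈ [SeO3^2-] (since [H+] ≈ [HSeO3-]).
So [SeO3^2-] ≈ Ka2.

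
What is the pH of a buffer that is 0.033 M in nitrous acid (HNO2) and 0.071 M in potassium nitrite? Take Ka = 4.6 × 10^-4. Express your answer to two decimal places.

pKa = −log(4.6 × 10^-4) = 3.337
Using pH = pKa + log([base]/[acid]) with [base]/[acid] = 0.071/0.033:
pH = 3.337 + (+0.333) = 3.67

pH = 3.67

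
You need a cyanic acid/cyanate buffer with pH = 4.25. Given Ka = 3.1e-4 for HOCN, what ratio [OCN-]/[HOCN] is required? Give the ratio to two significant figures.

ratio = 5.5

pKa = -log(3.1 × 10^-4) = 3.509
pH = pKa + log(r) ⇒ log(r) = 4.25 − 3.509 = +0.741
r = [OCN-]/[HOCN] = 10^(+0.741) = 5.51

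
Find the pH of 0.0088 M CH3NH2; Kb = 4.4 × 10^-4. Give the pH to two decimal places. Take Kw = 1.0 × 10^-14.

CH3NH2 + H2O ⇌ CH3NH3+ + OH-
Kb = [OH-]²/(0.0088 − [OH-]) = 4.4 × 10^-4
Here C₀/Kb ≈ 20, so the small-[OH-] approximation fails. Use the quadratic:
[OH-] = (−Kb + √(Kb² + 4·Kb·C₀))/2 = 1.76 × 10^-3 M
pOH = 2.75, so pH = 14.00 − pOH = 11.25

pH = 11.25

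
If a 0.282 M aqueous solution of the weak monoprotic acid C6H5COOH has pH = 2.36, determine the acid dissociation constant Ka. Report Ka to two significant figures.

[H+] = 10^(-2.36) = 4.37 × 10^-3 M
At equilibrium [HA] = 0.282 − 4.37 × 10^-3 = 2.78 × 10^-1 M
Ka = [H+][A-]/[HA] = (4.37 × 10^-3)² / 2.78 × 10^-1 = 6.9 × 10^-5

Ka = 6.9 × 10^-5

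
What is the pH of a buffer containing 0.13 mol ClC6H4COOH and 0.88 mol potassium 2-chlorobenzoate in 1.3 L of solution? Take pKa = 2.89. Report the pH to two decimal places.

pH = 3.72

pH = pKa + log([A⁻]/[HA]) = 2.89 + log(0.88/0.13)
pH = 2.89 + (+0.831) = 3.72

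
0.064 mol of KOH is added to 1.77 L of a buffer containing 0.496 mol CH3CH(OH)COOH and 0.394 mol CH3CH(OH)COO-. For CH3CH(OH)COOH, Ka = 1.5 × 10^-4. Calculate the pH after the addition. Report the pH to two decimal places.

OH- converts CH3CH(OH)COOH to CH3CH(OH)COO-: CH3CH(OH)COOH → 0.432 mol, CH3CH(OH)COO- → 0.458 mol.
pKa = −log(1.5 × 10^-4) = 3.824
pH = pKa + log(n_CH3CH(OH)COO-/n_CH3CH(OH)COOH) = 3.824 + log(0.458/0.432) = 3.824 + (+0.025)

pH = 3.85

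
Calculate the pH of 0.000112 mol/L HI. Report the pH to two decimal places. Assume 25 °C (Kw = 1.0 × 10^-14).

pH = 3.95

HI is a strong acid and dissociates completely, so [H+] = 0.000112 M.
pH = -log(0.000112) = 3.95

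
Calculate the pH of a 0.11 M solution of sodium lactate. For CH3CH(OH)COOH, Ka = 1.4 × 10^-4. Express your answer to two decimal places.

CH3CH(OH)COO- is the conjugate base of the weak acid CH3CH(OH)COOH.
Kb = Kw/Ka = 1.0×10^-14 / 1.4 × 10^-4 = 7.14 × 10^-11
Kb = [OH-]²/(0.11 − [OH-]) = 7.14 × 10^-11
Assume [OH-] ≪ 0.11: [OH-] ≈ √(7.14 × 10^-11 × 0.11) = 2.80 × 10^-6 M
([OH-]/C₀ = 0.0025% < 5%, so the approximation holds.)
pOH = −log(2.80 × 10^-6) = 5.55; pH = 14.00 − 5.55 = 8.45

pH = 8.45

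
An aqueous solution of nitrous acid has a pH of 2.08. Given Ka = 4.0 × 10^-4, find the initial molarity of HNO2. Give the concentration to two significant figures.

C₀ = 1.8 × 10^-1 M

[H+] = 10^(-2.08) = 8.32 × 10^-3 M = x
Ka = x²/(C₀ − x) ⇒ C₀ = x + x²/Ka
C₀ = 8.32 × 10^-3 + (8.32 × 10^-3)²/(4.0 × 10^-4) = 1.81 × 10^-1 M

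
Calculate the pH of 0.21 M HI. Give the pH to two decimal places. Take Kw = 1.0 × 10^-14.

HI is a strong acid and dissociates completely, so [H+] = 0.21 M.
pH = -log(0.21) = 0.68

pH = 0.68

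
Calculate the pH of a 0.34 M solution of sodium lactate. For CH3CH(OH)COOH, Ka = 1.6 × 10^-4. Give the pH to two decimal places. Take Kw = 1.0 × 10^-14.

CH3CH(OH)COO- is the conjugate base of the weak acid CH3CH(OH)COOH.
Kb = Kw/Ka = 1.0×10^-14 / 1.6 × 10^-4 = 6.25 × 10^-11
Kb = [OH-]²/(0.34 − [OH-]) = 6.25 × 10^-11
Neglecting [OH-] in the denominator: [OH-] = √(6.25 × 10^-11 × 0.34) = 4.61 × 10^-6 M
([OH-]/C₀ = 0.0014% < 5%, so the approximation holds.)
pOH = 5.34, so pH = 14.00 − pOH = 8.66

pH = 8.66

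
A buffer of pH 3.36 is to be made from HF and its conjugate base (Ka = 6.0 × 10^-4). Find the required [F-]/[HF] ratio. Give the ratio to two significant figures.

ratio = 1.4

pKa = -log(6.0 × 10^-4) = 3.222
pH = pKa + log(r) ⇒ log(r) = 3.36 − 3.222 = +0.138
r = [F-]/[HF] = 10^(+0.138) = 1.37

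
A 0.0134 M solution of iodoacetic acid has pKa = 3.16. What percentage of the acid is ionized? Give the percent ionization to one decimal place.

20.3%

ICH2COOH ⇌ ICH2COO- + H+; let x = [H+] at equilibrium.
Ka = 10^(−3.16) = 6.92 × 10^-4
Solve x² + 0.000692x − 9.27e-06 = 0 → x = 2.72 × 10^-3 M
Fraction ionized = 2.72 × 10^-3 / 0.0134 = 0.2030 → 20.3%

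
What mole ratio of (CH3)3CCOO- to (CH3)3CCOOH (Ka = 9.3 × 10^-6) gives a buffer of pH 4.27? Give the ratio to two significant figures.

ratio = 0.17

pKa = -log(9.3 × 10^-6) = 5.032
pH = pKa + log(r) ⇒ log(r) = 4.27 − 5.032 = -0.762
r = [(CH3)3CCOO-]/[(CH3)3CCOOH] = 10^(-0.762) = 0.173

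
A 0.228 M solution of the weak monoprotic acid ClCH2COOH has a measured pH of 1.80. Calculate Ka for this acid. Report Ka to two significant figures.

[H+] = 10^(-1.80) = 1.58 × 10^-2 M
At equilibrium [HA] = 0.228 − 1.58 × 10^-2 = 2.12 × 10^-1 M
Ka = [H+][A-]/[HA] = (1.58 × 10^-2)² / 2.12 × 10^-1 = 1.2 × 10^-3

Ka = 1.2 × 10^-3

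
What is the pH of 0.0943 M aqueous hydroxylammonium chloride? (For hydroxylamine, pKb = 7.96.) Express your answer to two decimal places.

pH = 3.53

NH3OH+ is the conjugate acid of the weak base NH2OH.
Kb = 10^(−7.96) = 1.10 × 10^-8
Ka = Kw/Kb = 1.0×10^-14 / 1.10 × 10^-8 = 9.09 × 10^-7
Ka = x²/(0.0943 − x) = 9.09 × 10^-7
Since Ka ≪ C₀, x ≈ √(Ka·C₀) = 2.93 × 10^-4 M.
pH = −log[H+] = −log(2.93 × 10^-4) = 3.53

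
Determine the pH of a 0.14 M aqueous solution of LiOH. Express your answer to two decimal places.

LiOH is a strong base; [OH-] = 0.14 M.
pOH = -log(0.14) = 0.85
pH = 14.00 - 0.85 = 13.15

pH = 13.15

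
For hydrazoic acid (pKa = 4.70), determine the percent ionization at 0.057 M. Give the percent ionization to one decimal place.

1.9%

HN3 ⇌ N3- + H+; let x = [H+] at equilibrium.
Ka = 10^(−4.70) = 2.00 × 10^-5
x ≈ √(Ka·C₀) = √(2.00 × 10^-5 × 0.057) = 1.07 × 10^-3 M
Fraction ionized = 1.07 × 10^-3 / 0.057 = 0.0188 → 1.9%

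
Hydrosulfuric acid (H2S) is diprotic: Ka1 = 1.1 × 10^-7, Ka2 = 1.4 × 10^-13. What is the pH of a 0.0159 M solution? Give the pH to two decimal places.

pH = 4.38

Ka1 ≫ Ka2, so treat the first dissociation as the only significant source of H+.
Ka1 = x²/(0.0159 − x) = 1.1 × 10^-7
x ≈ √(1.1 × 10^-7 × 0.0159) = 4.18 × 10^-5 M
pH = −log(4.18 × 10^-5) = 4.38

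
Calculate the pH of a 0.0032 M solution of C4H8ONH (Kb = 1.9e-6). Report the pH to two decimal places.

C4H8ONH + H2O ⇌ C4H8ONH2+ + OH-
Kb = x²/(0.0032 − x) = 1.9 × 10^-6
Assume x ≪ 0.0032: x ≈ √(1.9 × 10^-6 × 0.0032) = 7.80 × 10^-5 M
(x/C₀ = 2.4% < 5%, so the approximation holds.)
pOH = −log(7.80 × 10^-5) = 4.11; pH = 14.00 − 4.11 = 9.89

pH = 9.89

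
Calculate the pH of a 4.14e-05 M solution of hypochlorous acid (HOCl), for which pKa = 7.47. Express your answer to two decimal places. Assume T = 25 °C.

pH = 5.93

HOCl ⇌ OCl- + H+
Ka = 10^(−7.47) = 3.39 × 10^-8
Ka = x²/(4.14e-05 − x) = 3.39 × 10^-8
Neglecting x in the denominator: x = √(3.39 × 10^-8 × 4.14e-05) = 1.18 × 10^-6 M
(x/C₀ = 2.9% < 5%, so the approximation holds.)
pH = −log(1.18 × 10^-6) = 5.93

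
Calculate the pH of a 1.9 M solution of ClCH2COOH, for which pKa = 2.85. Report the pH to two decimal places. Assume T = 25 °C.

pH = 1.29

ClCH2COOH ⇌ ClCH2COO- + H+
Ka = 10^(−2.85) = 1.41 × 10^-3
From the ICE table, Ka = x²/(1.9 − x) = 1.41 × 10^-3.
Since Ka ≪ C₀, x ≈ √(Ka·C₀) = 5.18 × 10^-2 M.
pH = −log[H+] = −log(5.18 × 10^-2) = 1.29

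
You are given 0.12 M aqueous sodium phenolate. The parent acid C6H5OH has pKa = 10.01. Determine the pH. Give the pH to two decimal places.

pH = 11.54

C6H5O- is the conjugate base of the weak acid C6H5OH.
Ka = 10^(−10.01) = 9.77 × 10^-11
Kb = Kw/Ka = 1.0×10^-14 / 9.77 × 10^-11 = 1.02 × 10^-4
Kb = x²/(0.12 − x) = 1.02 × 10^-4
Assume x ≪ 0.12: x ≈ √(1.02 × 10^-4 × 0.12) = 3.50 × 10^-3 M
(x/C₀ = 2.9% < 5%, so the approximation holds.)
pOH = −log(3.50 × 10^-3) = 2.46; pH = 14.00 − 2.46 = 11.54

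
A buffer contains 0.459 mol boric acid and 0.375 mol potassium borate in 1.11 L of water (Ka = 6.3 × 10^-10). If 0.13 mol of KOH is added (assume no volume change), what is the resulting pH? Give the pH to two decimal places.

pH = 9.39

After neutralization: n(B(OH)3) = 0.329 mol, n(B(OH)4-) = 0.505 mol.
pKa = −log(6.3 × 10^-10) = 9.201
pH = pKa + log([A⁻]/[HA]) = 9.201 + log(0.505/0.329) = 9.201 +0.186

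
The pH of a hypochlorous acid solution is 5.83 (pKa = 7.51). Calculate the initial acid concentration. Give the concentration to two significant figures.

C₀ = 7.2 × 10^-5 M

[H+] = 10^(-5.83) = 1.48 × 10^-6 M = x
Ka = 10^(−7.51) = 3.09 × 10^-8
Ka = x²/(C₀ − x) ⇒ C₀ = x + x²/Ka
C₀ = 1.48 × 10^-6 + (1.48 × 10^-6)²/(3.09 × 10^-8) = 7.24 × 10^-5 M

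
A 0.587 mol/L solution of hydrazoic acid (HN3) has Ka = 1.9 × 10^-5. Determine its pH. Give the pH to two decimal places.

HN3 ⇌ N3- + H+
Ka = x²/(0.587 − x) = 1.9 × 10^-5
Assume x ≪ 0.587: x ≈ √(1.9 × 10^-5 × 0.587) = 3.34 × 10^-3 M
(x/C₀ = 0.57% < 5%, so the approximation holds.)
pH = −log(3.34 × 10^-3) = 2.48

pH = 2.48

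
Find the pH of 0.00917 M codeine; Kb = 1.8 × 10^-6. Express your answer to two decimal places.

pH = 10.11

C18H21NO3 + H2O ⇌ C18H22NO3+ + OH-
From the ICE table, Kb = [OH-]²/(0.00917 − [OH-]) = 1.8 × 10^-6.
Neglecting [OH-] in the denominator: [OH-] = √(1.8 × 10^-6 × 0.00917) = 1.28 × 10^-4 M
Check: 1.4% ionized — well under 5%, approximation valid.
pOH = −log(1.28 × 10^-4) = 3.89; pH = 14.00 − 3.89 = 10.11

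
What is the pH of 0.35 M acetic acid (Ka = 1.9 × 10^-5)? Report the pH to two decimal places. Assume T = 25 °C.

pH = 2.59

CH3COOH ⇌ CH3COO- + H+
From the ICE table, Ka = [H+]²/(0.35 − [H+]) = 1.9 × 10^-5.
Assume [H+] ≪ 0.35: [H+] ≈ √(1.9 × 10^-5 × 0.35) = 2.58 × 10^-3 M
pH = −log[H+] = −log(2.58 × 10^-3) = 2.59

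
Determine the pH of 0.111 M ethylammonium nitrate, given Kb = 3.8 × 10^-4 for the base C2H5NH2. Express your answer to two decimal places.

pH = 5.77

C2H5NH3+ is the conjugate acid of the weak base C2H5NH2.
Ka = Kw/Kb = 1.0×10^-14 / 3.8 × 10^-4 = 2.63 × 10^-11
Ka = x²/(0.111 − x) = 2.63 × 10^-11
Since Ka ≪ C₀, x ≈ √(Ka·C₀) = 1.71 × 10^-6 M.
(x/C₀ = 0.0015% < 5%, so the approximation holds.)
pH = −log[H+] = −log(1.71 × 10^-6) = 5.77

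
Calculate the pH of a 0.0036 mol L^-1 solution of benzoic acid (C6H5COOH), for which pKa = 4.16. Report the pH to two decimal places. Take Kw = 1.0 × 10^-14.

pH = 3.33

C6H5COOH ⇌ C6H5COO- + H+
Ka = 10^(−4.16) = 6.92 × 10^-5
Let x = [H+] at equilibrium. Ka = x²/(0.0036 − x).
x is not negligible relative to C₀; solve x² + 6.92e-05·x − 2.49e-07 = 0.
x = (−Ka + √(Ka² + 4·Ka·C₀))/2 = 4.66 × 10^-4 M
pH = −log[H+] = −log(4.66 × 10^-4) = 3.33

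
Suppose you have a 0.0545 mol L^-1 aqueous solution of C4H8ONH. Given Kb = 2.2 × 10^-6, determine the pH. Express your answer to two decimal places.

pH = 10.54

C4H8ONH + H2O ⇌ C4H8ONH2+ + OH-
Let x = [OH-] at equilibrium. Kb = x²/(0.0545 − x).
Since Kb ≪ C₀, x ≈ √(Kb·C₀) = 3.46 × 10^-4 M.
pOH = −log(3.46 × 10^-4) = 3.46; pH = 14.00 − 3.46 = 10.54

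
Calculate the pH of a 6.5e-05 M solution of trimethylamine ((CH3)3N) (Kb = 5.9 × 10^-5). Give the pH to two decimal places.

pH = 9.59

(CH3)3N + H2O ⇌ (CH3)3NH+ + OH-
From the ICE table, Kb = x²/(6.5e-05 − x) = 5.9 × 10^-5.
Here C₀/Kb ≈ 1.1, so the small-x approximation fails. Use the quadratic:
x = (−Kb + √(Kb² + 4·Kb·C₀))/2 = 3.91 × 10^-5 M
pOH = −log(3.91 × 10^-5) = 4.41; pH = 14.00 − 4.41 = 9.59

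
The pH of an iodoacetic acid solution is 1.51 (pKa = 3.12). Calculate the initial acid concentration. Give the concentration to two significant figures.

C₀ = 1.3 M

[H+] = 10^(-1.51) = 3.09 × 10^-2 M = x
Ka = 10^(−3.12) = 7.59 × 10^-4
Ka = x²/(C₀ − x) ⇒ C₀ = x + x²/Ka
C₀ = 3.09 × 10^-2 + (3.09 × 10^-2)²/(7.59 × 10^-4) = 1.29 M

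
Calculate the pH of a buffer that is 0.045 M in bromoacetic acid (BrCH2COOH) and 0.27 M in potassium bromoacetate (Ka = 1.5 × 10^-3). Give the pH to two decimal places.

pH = 3.60

pKa = −log(1.5 × 10^-3) = 2.824
Using pH = pKa + log([base]/[acid]) with [base]/[acid] = 0.27/0.045:
pH = 2.824 + (+0.778) = 3.60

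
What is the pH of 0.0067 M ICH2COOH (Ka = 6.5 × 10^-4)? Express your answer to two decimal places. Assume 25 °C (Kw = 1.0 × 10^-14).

pH = 2.75

ICH2COOH ⇌ ICH2COO- + H+
From the ICE table, Ka = x²/(0.0067 − x) = 6.5 × 10^-4.
Here C₀/Ka ≈ 10.3, so the small-x approximation fails. Use the quadratic:
x = (−Ka + √(Ka² + 4·Ka·C₀))/2 = 1.79 × 10^-3 M
pH = −log(1.79 × 10^-3) = 2.75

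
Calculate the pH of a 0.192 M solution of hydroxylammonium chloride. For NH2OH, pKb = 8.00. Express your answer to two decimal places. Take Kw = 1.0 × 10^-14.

pH = 3.36

NH3OH+ is the conjugate acid of the weak base NH2OH.
Kb = 10^(−8.00) = 1.00 × 10^-8
Ka = Kw/Kb = 1.0×10^-14 / 1.00 × 10^-8 = 1.00 × 10^-6
Let x = [H+] at equilibrium. Ka = x²/(0.192 − x).
Since Ka ≪ C₀, x ≈ √(Ka·C₀) = 4.38 × 10^-4 M.
pH = −log(4.38 × 10^-4) = 3.36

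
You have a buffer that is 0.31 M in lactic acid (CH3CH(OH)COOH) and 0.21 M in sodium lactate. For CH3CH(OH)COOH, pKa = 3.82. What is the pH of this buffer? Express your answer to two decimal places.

pH = pKa + log([A⁻]/[HA]) = 3.82 + log(0.21/0.31)
pH = 3.82 + (-0.169) = 3.65

pH = 3.65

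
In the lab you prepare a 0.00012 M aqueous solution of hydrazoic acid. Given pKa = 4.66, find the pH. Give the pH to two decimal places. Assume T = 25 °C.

pH = 4.38

HN3 ⇌ N3- + H+
Ka = 10^(−4.66) = 2.19 × 10^-5
From the ICE table, Ka = [H+]²/(0.00012 − [H+]) = 2.19 × 10^-5.
The 5% rule fails; solving [H+]² + Ka·[H+] − Ka·C₀ = 0 exactly:
[H+] = (−Ka + √(Ka² + 4·Ka·C₀))/2 = 4.15 × 10^-5 M
pH = −log[H+] = −log(4.15 × 10^-5) = 4.38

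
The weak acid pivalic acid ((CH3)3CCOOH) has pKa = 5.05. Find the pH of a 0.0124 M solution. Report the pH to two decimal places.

pH = 3.48

(CH3)3CCOOH ⇌ (CH3)3CCOO- + H+
Ka = 10^(−5.05) = 8.91 × 10^-6
From the ICE table, Ka = x²/(0.0124 − x) = 8.91 × 10^-6.
Assume x ≪ 0.0124: x ≈ √(8.91 × 10^-6 × 0.0124) = 3.32 × 10^-4 M
Check: 2.7% ionized — well under 5%, approximation valid.
pH = −log[H+] = −log(3.32 × 10^-4) = 3.48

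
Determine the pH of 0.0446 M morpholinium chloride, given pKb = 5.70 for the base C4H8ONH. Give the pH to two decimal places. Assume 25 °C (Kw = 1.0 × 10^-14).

pH = 4.83

C4H8ONH2+ is the conjugate acid of the weak base C4H8ONH.
Kb = 10^(−5.70) = 2.00 × 10^-6
Ka = Kw/Kb = 1.0×10^-14 / 2.00 × 10^-6 = 5.00 × 10^-9
Let x = [H+] at equilibrium. Ka = x²/(0.0446 − x).
Since Ka ≪ C₀, x ≈ √(Ka·C₀) = 1.49 × 10^-5 M.
Check: 0.033% ionized — well under 5%, approximation valid.
pH = −log(1.49 × 10^-5) = 4.83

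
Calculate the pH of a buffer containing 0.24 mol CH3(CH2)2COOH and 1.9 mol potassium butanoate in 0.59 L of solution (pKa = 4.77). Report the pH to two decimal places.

Using pH = pKa + log([base]/[acid]) with [base]/[acid] = 1.9/0.24:
pH = 4.77 + (+0.899) = 5.67

pH = 5.67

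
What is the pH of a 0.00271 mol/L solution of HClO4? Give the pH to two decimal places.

pH = 2.57

HClO4 is a strong acid and dissociates completely, so [H+] = 0.00271 M.
pH = -log(0.00271) = 2.57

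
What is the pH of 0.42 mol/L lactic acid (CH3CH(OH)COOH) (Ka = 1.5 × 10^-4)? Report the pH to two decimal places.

pH = 2.10

CH3CH(OH)COOH ⇌ CH3CH(OH)COO- + H+
Ka = [H+]²/(0.42 − [H+]) = 1.5 × 10^-4
Neglecting [H+] in the denominator: [H+] = √(1.5 × 10^-4 × 0.42) = 7.94 × 10^-3 M
Check: 1.9% ionized — well under 5%, approximation valid.
pH = −log(7.94 × 10^-3) = 2.10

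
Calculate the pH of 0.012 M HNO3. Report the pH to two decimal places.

HNO3 is a strong acid and dissociates completely, so [H+] = 0.012 M.
pH = -log(0.012) = 1.92

pH = 1.92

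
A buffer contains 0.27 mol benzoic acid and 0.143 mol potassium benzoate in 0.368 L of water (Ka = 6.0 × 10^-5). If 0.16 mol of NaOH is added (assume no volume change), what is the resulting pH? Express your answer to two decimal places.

OH- converts C6H5COOH to C6H5COO-: C6H5COOH → 0.11 mol, C6H5COO- → 0.303 mol.
pKa = −log(6.0 × 10^-5) = 4.222
pH = pKa + log(n_C6H5COO-/n_C6H5COOH) = 4.222 + log(0.303/0.11) = 4.222 + (+0.440)

pH = 4.66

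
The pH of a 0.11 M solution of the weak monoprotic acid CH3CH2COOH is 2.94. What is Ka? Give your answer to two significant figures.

[H+] = 10^(-2.94) = 1.15 × 10^-3 M
At equilibrium [HA] = 0.11 − 1.15 × 10^-3 = 1.09 × 10^-1 M
Ka = [H+][A-]/[HA] = (1.15 × 10^-3)² / 1.09 × 10^-1 = 1.2 × 10^-5

Ka = 1.2 × 10^-5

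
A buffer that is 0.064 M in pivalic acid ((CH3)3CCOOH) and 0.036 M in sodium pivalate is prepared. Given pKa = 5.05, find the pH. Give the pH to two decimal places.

Henderson–Hasselbalch: pH = pKa + log([(CH3)3CCOO-]/[(CH3)3CCOOH]) = 5.05 + log(0.036/0.064)
pH = 5.05 + (-0.250) = 4.80

pH = 4.80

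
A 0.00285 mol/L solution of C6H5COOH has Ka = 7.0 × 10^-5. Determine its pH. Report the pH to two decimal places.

C6H5COOH ⇌ C6H5COO- + H+
From the ICE table, Ka = [H+]²/(0.00285 − [H+]) = 7.0 × 10^-5.
Here C₀/Ka ≈ 40.7, so the small-[H+] approximation fails. Use the quadratic:
[H+] = [−7e-05 + √(7e-05² + 7.98e-07)]/2 = 4.13 × 10^-4 M
pH = −log(4.13 × 10^-4) = 3.38

pH = 3.38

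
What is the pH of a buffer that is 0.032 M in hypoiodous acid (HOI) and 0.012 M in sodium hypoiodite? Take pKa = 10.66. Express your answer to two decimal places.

Henderson–Hasselbalch: pH = pKa + log([OI-]/[HOI]) = 10.66 + log(0.012/0.032)
pH = 10.66 + (-0.426) = 10.23

pH = 10.23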